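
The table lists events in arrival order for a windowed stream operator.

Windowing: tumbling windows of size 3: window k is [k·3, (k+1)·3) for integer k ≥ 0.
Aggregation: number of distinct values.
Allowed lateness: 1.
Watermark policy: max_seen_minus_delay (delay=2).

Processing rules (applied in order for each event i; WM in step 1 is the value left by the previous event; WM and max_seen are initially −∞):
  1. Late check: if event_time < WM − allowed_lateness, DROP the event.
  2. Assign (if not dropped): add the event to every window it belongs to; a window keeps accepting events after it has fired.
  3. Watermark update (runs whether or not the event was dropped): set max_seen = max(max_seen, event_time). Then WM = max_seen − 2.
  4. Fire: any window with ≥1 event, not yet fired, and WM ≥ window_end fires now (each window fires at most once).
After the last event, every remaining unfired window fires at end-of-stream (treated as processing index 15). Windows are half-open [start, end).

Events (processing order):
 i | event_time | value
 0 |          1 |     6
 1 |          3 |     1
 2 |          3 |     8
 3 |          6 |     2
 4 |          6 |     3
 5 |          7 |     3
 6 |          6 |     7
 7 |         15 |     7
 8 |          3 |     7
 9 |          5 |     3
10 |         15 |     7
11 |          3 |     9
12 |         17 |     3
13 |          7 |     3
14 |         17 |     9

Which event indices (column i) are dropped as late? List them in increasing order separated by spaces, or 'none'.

8 9 11 13

i=0 t=1 v=6: → [0,3); WM=-1
i=1 t=3 v=1: → [3,6); WM=1
i=2 t=3 v=8: → [3,6); WM=1
i=3 t=6 v=2: → [6,9); WM=4; [0,3) fires=1
i=4 t=6 v=3: → [6,9); WM=4
i=5 t=7 v=3: → [6,9); WM=5
i=6 t=6 v=7: → [6,9); WM=5
i=7 t=15 v=7: → [15,18); WM=13; [3,6) fires=2 [6,9) fires=3
i=8 t=3 v=7: DROP (t<13-1); WM=13
i=9 t=5 v=3: DROP (t<13-1); WM=13
i=10 t=15 v=7: → [15,18); WM=13
i=11 t=3 v=9: DROP (t<13-1); WM=13
i=12 t=17 v=3: → [15,18); WM=15
i=13 t=7 v=3: DROP (t<15-1); WM=15
i=14 t=17 v=9: → [15,18); WM=15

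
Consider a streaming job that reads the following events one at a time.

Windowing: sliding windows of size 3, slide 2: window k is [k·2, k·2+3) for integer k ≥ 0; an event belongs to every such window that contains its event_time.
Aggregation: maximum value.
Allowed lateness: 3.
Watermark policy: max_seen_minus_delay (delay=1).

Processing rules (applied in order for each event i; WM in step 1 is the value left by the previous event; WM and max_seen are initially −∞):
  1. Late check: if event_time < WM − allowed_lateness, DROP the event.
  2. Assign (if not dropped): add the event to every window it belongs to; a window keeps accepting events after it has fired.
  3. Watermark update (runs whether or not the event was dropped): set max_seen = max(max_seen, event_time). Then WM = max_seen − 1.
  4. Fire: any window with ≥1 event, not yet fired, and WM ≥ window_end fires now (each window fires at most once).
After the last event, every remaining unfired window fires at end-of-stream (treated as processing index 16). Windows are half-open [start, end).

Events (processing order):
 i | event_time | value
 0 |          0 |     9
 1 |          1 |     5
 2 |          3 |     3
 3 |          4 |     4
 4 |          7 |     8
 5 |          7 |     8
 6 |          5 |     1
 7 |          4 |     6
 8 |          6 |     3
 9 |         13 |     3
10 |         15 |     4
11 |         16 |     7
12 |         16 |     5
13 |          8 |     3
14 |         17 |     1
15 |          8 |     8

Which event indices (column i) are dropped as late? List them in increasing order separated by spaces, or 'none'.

13 15

i=0 t=0 v=9: → [0,3); WM=-1
i=1 t=1 v=5: → [0,3); WM=0
i=2 t=3 v=3: → [2,5); WM=2
i=3 t=4 v=4: → [4,7),[2,5); WM=3; [0,3) fires=9
i=4 t=7 v=8: → [6,9); WM=6; [2,5) fires=4
i=5 t=7 v=8: → [6,9); WM=6
i=6 t=5 v=1: → [4,7); WM=6
i=7 t=4 v=6: → [4,7),[2,5); WM=6
i=8 t=6 v=3: → [6,9),[4,7); WM=6
i=9 t=13 v=3: → [12,15); WM=12; [4,7) fires=6 [6,9) fires=8
i=10 t=15 v=4: → [14,17); WM=14
i=11 t=16 v=7: → [16,19),[14,17); WM=15; [12,15) fires=3
i=12 t=16 v=5: → [16,19),[14,17); WM=15
i=13 t=8 v=3: DROP (t<15-3); WM=15
i=14 t=17 v=1: → [16,19); WM=16
i=15 t=8 v=8: DROP (t<16-3); WM=16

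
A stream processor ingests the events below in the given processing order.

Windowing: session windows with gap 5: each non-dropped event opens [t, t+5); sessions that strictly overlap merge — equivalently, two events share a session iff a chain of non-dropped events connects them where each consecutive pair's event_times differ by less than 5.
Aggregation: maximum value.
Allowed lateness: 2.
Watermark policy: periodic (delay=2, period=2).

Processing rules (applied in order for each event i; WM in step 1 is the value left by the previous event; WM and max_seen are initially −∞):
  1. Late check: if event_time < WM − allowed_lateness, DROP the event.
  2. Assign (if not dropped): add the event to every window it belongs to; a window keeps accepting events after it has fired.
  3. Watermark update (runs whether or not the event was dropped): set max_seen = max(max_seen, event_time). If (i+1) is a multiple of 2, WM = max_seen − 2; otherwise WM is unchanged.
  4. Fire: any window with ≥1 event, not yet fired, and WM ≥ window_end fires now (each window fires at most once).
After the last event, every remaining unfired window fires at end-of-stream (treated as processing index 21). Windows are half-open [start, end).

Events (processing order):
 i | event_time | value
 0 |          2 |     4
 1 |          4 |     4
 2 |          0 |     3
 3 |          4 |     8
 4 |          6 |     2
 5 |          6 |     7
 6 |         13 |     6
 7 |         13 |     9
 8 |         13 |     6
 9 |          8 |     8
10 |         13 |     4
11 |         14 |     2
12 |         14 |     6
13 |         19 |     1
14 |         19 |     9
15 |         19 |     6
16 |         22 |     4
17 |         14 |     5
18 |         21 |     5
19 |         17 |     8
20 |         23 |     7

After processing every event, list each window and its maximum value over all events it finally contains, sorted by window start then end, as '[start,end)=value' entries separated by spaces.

i=0 t=2 v=4: → [2,7); WM=−∞
i=1 t=4 v=4: → [2,9); WM=2
i=2 t=0 v=3: → [0,9); WM=2
i=3 t=4 v=8: → [0,9); WM=2
i=4 t=6 v=2: → [0,11); WM=2
i=5 t=6 v=7: → [0,11); WM=4
i=6 t=13 v=6: → [13,18); WM=4
i=7 t=13 v=9: → [13,18); WM=11
i=8 t=13 v=6: → [13,18); WM=11
i=9 t=8 v=8: DROP (t<11-2); WM=11
i=10 t=13 v=4: → [13,18); WM=11
i=11 t=14 v=2: → [13,19); WM=12
i=12 t=14 v=6: → [13,19); WM=12
i=13 t=19 v=1: → [19,24); WM=17
i=14 t=19 v=9: → [19,24); WM=17
i=15 t=19 v=6: → [19,24); WM=17
i=16 t=22 v=4: → [19,27); WM=17
i=17 t=14 v=5: DROP (t<17-2); WM=20
i=18 t=21 v=5: → [19,27); WM=20
i=19 t=17 v=8: DROP (t<20-2); WM=20
i=20 t=23 v=7: → [19,28); WM=20

[0,11)=8 [13,19)=9 [19,28)=9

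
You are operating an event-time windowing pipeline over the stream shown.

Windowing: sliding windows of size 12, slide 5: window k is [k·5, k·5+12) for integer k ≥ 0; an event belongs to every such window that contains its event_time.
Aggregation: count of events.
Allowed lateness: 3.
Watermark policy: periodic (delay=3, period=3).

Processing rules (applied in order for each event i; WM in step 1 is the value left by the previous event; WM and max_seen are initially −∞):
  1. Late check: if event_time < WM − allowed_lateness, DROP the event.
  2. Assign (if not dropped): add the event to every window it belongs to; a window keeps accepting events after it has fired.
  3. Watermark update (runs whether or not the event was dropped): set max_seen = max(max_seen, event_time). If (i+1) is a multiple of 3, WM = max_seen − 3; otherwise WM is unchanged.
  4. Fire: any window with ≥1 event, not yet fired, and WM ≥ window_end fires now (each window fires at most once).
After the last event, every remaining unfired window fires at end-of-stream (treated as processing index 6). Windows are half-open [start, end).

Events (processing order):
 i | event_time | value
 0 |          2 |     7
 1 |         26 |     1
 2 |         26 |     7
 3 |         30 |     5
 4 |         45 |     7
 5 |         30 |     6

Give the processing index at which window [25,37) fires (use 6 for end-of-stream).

i=0 t=2 v=7: → [0,12); WM=−∞
i=1 t=26 v=1: → [25,37),[20,32),[15,27); WM=−∞
i=2 t=26 v=7: → [25,37),[20,32),[15,27); WM=23; [0,12) fires=1
i=3 t=30 v=5: → [30,42),[25,37),[20,32); WM=23
i=4 t=45 v=7: → [45,57),[40,52),[35,47); WM=23
i=5 t=30 v=6: → [30,42),[25,37),[20,32); WM=42; [15,27) fires=2 [20,32) fires=4 [25,37) fires=4 [30,42) fires=2

5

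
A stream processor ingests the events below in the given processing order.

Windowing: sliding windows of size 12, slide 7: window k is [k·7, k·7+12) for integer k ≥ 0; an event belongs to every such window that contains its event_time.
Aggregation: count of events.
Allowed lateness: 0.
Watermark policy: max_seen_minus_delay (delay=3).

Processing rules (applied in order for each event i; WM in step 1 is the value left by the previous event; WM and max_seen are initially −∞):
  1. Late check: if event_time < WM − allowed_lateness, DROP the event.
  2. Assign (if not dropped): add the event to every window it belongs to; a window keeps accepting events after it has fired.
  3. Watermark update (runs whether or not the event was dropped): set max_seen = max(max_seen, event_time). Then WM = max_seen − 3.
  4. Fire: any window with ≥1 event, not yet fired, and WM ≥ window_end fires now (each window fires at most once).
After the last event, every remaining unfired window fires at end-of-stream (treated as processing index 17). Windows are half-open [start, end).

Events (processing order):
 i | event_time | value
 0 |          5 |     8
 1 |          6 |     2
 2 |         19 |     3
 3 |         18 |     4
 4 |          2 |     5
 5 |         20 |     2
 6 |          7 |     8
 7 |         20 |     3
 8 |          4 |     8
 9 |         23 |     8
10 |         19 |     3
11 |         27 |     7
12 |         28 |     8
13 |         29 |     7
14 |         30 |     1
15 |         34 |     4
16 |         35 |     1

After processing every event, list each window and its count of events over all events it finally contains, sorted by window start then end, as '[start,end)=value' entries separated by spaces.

i=0 t=5 v=8: → [0,12); WM=2
i=1 t=6 v=2: → [0,12); WM=3
i=2 t=19 v=3: → [14,26); WM=16; [0,12) fires=2
i=3 t=18 v=4: → [14,26),[7,19); WM=16
i=4 t=2 v=5: DROP (t<16-0); WM=16
i=5 t=20 v=2: → [14,26); WM=17
i=6 t=7 v=8: DROP (t<17-0); WM=17
i=7 t=20 v=3: → [14,26); WM=17
i=8 t=4 v=8: DROP (t<17-0); WM=17
i=9 t=23 v=8: → [21,33),[14,26); WM=20; [7,19) fires=1
i=10 t=19 v=3: DROP (t<20-0); WM=20
i=11 t=27 v=7: → [21,33); WM=24
i=12 t=28 v=8: → [28,40),[21,33); WM=25
i=13 t=29 v=7: → [28,40),[21,33); WM=26; [14,26) fires=5
i=14 t=30 v=1: → [28,40),[21,33); WM=27
i=15 t=34 v=4: → [28,40); WM=31
i=16 t=35 v=1: → [35,47),[28,40); WM=32

[0,12)=2 [7,19)=1 [14,26)=5 [21,33)=5 [28,40)=5 [35,47)=1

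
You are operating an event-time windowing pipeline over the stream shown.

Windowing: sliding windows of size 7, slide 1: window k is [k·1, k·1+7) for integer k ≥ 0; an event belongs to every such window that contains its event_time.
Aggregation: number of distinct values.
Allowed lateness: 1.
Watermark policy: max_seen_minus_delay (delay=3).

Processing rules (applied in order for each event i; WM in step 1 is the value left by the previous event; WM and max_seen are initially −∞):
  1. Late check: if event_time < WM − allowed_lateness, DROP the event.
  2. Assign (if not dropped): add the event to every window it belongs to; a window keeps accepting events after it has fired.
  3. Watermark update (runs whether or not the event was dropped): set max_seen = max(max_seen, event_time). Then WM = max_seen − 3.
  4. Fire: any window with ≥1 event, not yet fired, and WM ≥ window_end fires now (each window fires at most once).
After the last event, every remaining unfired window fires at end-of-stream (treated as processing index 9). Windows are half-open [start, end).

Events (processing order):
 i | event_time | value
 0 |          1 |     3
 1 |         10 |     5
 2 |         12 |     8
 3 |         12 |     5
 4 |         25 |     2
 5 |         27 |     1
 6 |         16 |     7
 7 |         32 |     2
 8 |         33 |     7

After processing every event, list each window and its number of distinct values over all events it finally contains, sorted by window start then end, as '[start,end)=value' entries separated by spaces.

i=0 t=1 v=3: → [1,8),[0,7); WM=-2
i=1 t=10 v=5: → [10,17),[9,16),[8,15),[7,14),[6,13),[5,12),[4,11); WM=7; [0,7) fires=1
i=2 t=12 v=8: → [12,19),[11,18),[10,17),[9,16),[8,15),[7,14),[6,13); WM=9; [1,8) fires=1
i=3 t=12 v=5: → [12,19),[11,18),[10,17),[9,16),[8,15),[7,14),[6,13); WM=9
i=4 t=25 v=2: → [25,32),[24,31),[23,30),[22,29),[21,28),[20,27),[19,26); WM=22; [4,11) fires=1 [5,12) fires=1 [6,13) fires=2 [7,14) fires=2 [8,15) fires=2 [9,16) fires=2 [10,17) fires=2 [11,18) fires=2 [12,19) fires=2
i=5 t=27 v=1: → [27,34),[26,33),[25,32),[24,31),[23,30),[22,29),[21,28); WM=24
i=6 t=16 v=7: DROP (t<24-1); WM=24
i=7 t=32 v=2: → [32,39),[31,38),[30,37),[29,36),[28,35),[27,34),[26,33); WM=29; [19,26) fires=1 [20,27) fires=1 [21,28) fires=2 [22,29) fires=2
i=8 t=33 v=7: → [33,40),[32,39),[31,38),[30,37),[29,36),[28,35),[27,34); WM=30; [23,30) fires=2

[0,7)=1 [1,8)=1 [4,11)=1 [5,12)=1 [6,13)=2 [7,14)=2 [8,15)=2 [9,16)=2 [10,17)=2 [11,18)=2 [12,19)=2 [19,26)=1 [20,27)=1 [21,28)=2 [22,29)=2 [23,30)=2 [24,31)=2 [25,32)=2 [26,33)=2 [27,34)=3 [28,35)=2 [29,36)=2 [30,37)=2 [31,38)=2 [32,39)=2 [33,40)=1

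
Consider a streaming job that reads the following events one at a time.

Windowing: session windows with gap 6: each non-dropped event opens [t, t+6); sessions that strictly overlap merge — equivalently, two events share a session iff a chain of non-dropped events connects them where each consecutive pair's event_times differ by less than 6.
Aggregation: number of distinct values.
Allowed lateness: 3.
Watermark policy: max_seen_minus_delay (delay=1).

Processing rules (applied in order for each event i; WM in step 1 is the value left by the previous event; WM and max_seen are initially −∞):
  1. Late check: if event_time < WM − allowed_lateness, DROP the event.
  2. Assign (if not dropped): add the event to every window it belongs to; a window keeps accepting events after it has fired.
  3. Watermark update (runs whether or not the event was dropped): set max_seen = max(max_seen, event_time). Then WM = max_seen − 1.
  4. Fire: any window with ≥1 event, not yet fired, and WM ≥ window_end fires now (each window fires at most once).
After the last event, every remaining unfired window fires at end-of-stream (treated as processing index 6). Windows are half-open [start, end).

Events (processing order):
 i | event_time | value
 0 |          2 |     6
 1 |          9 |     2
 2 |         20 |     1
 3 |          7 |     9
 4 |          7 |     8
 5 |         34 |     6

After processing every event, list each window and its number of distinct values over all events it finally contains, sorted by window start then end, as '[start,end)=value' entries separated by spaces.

[2,8)=1 [9,15)=1 [20,26)=1 [34,40)=1

i=0 t=2 v=6: → [2,8); WM=1
i=1 t=9 v=2: → [9,15); WM=8
i=2 t=20 v=1: → [20,26); WM=19
i=3 t=7 v=9: DROP (t<19-3); WM=19
i=4 t=7 v=8: DROP (t<19-3); WM=19
i=5 t=34 v=6: → [34,40); WM=33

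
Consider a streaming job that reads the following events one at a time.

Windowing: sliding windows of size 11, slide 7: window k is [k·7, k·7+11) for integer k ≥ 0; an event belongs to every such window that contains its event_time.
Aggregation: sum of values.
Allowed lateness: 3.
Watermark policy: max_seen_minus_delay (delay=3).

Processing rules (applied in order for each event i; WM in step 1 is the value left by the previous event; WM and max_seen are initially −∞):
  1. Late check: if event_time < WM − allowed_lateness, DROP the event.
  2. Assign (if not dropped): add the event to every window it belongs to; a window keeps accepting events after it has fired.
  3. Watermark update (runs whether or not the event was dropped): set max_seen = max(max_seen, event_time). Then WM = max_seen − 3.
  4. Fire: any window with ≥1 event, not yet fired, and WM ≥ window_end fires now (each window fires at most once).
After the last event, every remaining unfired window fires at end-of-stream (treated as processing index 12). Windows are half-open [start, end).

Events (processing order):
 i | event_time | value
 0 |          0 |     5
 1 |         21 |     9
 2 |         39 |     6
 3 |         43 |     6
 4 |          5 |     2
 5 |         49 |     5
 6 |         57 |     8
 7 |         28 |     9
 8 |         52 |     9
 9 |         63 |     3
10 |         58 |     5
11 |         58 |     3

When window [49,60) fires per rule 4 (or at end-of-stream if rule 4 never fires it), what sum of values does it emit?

22

i=0 t=0 v=5: → [0,11); WM=-3
i=1 t=21 v=9: → [21,32),[14,25); WM=18; [0,11) fires=5
i=2 t=39 v=6: → [35,46); WM=36; [14,25) fires=9 [21,32) fires=9
i=3 t=43 v=6: → [42,53),[35,46); WM=40
i=4 t=5 v=2: DROP (t<40-3); WM=40
i=5 t=49 v=5: → [49,60),[42,53); WM=46; [35,46) fires=12
i=6 t=57 v=8: → [56,67),[49,60); WM=54; [42,53) fires=11
i=7 t=28 v=9: DROP (t<54-3); WM=54
i=8 t=52 v=9: → [49,60),[42,53); WM=54
i=9 t=63 v=3: → [63,74),[56,67); WM=60; [49,60) fires=22
i=10 t=58 v=5: → [56,67),[49,60); WM=60
i=11 t=58 v=3: → [56,67),[49,60); WM=60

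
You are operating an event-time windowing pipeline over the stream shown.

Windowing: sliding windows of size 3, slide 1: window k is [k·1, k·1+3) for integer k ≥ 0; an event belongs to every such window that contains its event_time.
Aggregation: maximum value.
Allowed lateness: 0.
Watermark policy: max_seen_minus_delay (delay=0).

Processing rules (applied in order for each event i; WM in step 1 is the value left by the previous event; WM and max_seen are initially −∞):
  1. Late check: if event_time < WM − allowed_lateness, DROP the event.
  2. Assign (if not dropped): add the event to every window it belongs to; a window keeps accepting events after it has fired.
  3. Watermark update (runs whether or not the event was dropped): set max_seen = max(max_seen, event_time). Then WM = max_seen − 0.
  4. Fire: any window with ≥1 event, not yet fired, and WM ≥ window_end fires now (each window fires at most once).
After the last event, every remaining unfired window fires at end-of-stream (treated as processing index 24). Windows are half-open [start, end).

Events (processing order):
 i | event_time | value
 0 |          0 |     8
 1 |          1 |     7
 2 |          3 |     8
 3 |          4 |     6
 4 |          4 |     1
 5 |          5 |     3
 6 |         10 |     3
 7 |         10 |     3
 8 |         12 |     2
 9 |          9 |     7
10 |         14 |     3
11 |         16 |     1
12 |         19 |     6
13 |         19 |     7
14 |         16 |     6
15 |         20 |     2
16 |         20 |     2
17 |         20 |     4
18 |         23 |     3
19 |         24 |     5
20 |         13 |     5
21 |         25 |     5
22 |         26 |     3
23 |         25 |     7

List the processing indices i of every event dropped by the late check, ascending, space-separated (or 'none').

i=0 t=0 v=8: → [0,3); WM=0
i=1 t=1 v=7: → [1,4),[0,3); WM=1
i=2 t=3 v=8: → [3,6),[2,5),[1,4); WM=3; [0,3) fires=8
i=3 t=4 v=6: → [4,7),[3,6),[2,5); WM=4; [1,4) fires=8
i=4 t=4 v=1: → [4,7),[3,6),[2,5); WM=4
i=5 t=5 v=3: → [5,8),[4,7),[3,6); WM=5; [2,5) fires=8
i=6 t=10 v=3: → [10,13),[9,12),[8,11); WM=10; [3,6) fires=8 [4,7) fires=6 [5,8) fires=3
i=7 t=10 v=3: → [10,13),[9,12),[8,11); WM=10
i=8 t=12 v=2: → [12,15),[11,14),[10,13); WM=12; [8,11) fires=3 [9,12) fires=3
i=9 t=9 v=7: DROP (t<12-0); WM=12
i=10 t=14 v=3: → [14,17),[13,16),[12,15); WM=14; [10,13) fires=3 [11,14) fires=2
i=11 t=16 v=1: → [16,19),[15,18),[14,17); WM=16; [12,15) fires=3 [13,16) fires=3
i=12 t=19 v=6: → [19,22),[18,21),[17,20); WM=19; [14,17) fires=3 [15,18) fires=1 [16,19) fires=1
i=13 t=19 v=7: → [19,22),[18,21),[17,20); WM=19
i=14 t=16 v=6: DROP (t<19-0); WM=19
i=15 t=20 v=2: → [20,23),[19,22),[18,21); WM=20; [17,20) fires=7
i=16 t=20 v=2: → [20,23),[19,22),[18,21); WM=20
i=17 t=20 v=4: → [20,23),[19,22),[18,21); WM=20
i=18 t=23 v=3: → [23,26),[22,25),[21,24); WM=23; [18,21) fires=7 [19,22) fires=7 [20,23) fires=4
i=19 t=24 v=5: → [24,27),[23,26),[22,25); WM=24; [21,24) fires=3
i=20 t=13 v=5: DROP (t<24-0); WM=24
i=21 t=25 v=5: → [25,28),[24,27),[23,26); WM=25; [22,25) fires=5
i=22 t=26 v=3: → [26,29),[25,28),[24,27); WM=26; [23,26) fires=5
i=23 t=25 v=7: DROP (t<26-0); WM=26

9 14 20 23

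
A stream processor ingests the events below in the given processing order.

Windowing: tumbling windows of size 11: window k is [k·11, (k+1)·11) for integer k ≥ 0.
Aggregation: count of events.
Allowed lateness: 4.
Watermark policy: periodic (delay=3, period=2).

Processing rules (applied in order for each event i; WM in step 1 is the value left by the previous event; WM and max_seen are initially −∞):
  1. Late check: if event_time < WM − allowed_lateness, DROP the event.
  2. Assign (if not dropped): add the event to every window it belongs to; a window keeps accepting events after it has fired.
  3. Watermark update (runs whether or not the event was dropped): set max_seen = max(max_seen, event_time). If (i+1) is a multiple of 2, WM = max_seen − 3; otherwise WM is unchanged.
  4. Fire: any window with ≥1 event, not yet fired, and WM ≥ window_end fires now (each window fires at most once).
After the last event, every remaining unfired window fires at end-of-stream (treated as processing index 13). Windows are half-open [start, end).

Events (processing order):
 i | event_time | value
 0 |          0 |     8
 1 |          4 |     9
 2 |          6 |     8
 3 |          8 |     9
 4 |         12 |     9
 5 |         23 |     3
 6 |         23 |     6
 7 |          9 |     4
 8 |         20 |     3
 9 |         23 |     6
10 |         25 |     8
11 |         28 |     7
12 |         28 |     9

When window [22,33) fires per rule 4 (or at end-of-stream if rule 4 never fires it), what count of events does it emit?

6

i=0 t=0 v=8: → [0,11); WM=−∞
i=1 t=4 v=9: → [0,11); WM=1
i=2 t=6 v=8: → [0,11); WM=1
i=3 t=8 v=9: → [0,11); WM=5
i=4 t=12 v=9: → [11,22); WM=5
i=5 t=23 v=3: → [22,33); WM=20; [0,11) fires=4
i=6 t=23 v=6: → [22,33); WM=20
i=7 t=9 v=4: DROP (t<20-4); WM=20
i=8 t=20 v=3: → [11,22); WM=20
i=9 t=23 v=6: → [22,33); WM=20
i=10 t=25 v=8: → [22,33); WM=20
i=11 t=28 v=7: → [22,33); WM=25; [11,22) fires=2
i=12 t=28 v=9: → [22,33); WM=25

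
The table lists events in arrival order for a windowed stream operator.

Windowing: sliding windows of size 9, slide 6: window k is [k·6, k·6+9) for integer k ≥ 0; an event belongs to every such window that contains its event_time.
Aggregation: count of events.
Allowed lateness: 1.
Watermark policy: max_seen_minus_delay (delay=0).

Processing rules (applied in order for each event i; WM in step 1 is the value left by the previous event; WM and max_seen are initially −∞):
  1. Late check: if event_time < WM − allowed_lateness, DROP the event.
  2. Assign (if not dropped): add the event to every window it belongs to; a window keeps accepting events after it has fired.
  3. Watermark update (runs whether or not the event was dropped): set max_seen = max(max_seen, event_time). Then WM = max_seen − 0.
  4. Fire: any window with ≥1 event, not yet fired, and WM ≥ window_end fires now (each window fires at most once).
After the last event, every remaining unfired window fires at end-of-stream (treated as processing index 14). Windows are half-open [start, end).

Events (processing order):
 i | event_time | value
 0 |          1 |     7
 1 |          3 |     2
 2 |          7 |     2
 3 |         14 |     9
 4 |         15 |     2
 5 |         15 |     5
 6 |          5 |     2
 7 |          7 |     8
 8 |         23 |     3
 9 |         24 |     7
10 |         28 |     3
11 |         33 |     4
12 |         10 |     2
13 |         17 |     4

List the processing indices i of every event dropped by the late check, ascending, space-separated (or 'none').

6 7 12 13

i=0 t=1 v=7: → [0,9); WM=1
i=1 t=3 v=2: → [0,9); WM=3
i=2 t=7 v=2: → [6,15),[0,9); WM=7
i=3 t=14 v=9: → [12,21),[6,15); WM=14; [0,9) fires=3
i=4 t=15 v=2: → [12,21); WM=15; [6,15) fires=2
i=5 t=15 v=5: → [12,21); WM=15
i=6 t=5 v=2: DROP (t<15-1); WM=15
i=7 t=7 v=8: DROP (t<15-1); WM=15
i=8 t=23 v=3: → [18,27); WM=23; [12,21) fires=3
i=9 t=24 v=7: → [24,33),[18,27); WM=24
i=10 t=28 v=3: → [24,33); WM=28; [18,27) fires=2
i=11 t=33 v=4: → [30,39); WM=33; [24,33) fires=2
i=12 t=10 v=2: DROP (t<33-1); WM=33
i=13 t=17 v=4: DROP (t<33-1); WM=33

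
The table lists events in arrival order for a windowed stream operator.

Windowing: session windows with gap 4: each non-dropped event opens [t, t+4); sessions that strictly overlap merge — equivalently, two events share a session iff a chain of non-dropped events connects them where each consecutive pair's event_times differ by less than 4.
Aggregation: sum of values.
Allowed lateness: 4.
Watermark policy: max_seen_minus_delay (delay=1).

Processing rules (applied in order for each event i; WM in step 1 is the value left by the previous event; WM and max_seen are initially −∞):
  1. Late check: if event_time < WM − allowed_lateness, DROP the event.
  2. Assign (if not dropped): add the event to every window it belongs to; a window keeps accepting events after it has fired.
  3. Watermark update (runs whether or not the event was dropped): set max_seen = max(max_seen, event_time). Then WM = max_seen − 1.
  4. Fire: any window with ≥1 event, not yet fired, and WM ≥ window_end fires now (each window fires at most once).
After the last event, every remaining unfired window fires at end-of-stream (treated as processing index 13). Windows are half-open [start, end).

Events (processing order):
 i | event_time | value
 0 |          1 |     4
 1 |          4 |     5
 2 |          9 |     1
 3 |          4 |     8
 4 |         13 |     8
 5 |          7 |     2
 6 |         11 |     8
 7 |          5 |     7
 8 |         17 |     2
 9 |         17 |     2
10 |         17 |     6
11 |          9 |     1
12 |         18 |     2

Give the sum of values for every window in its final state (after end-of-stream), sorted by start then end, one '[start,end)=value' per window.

[1,8)=17 [9,17)=17 [17,22)=12

i=0 t=1 v=4: → [1,5); WM=0
i=1 t=4 v=5: → [1,8); WM=3
i=2 t=9 v=1: → [9,13); WM=8
i=3 t=4 v=8: → [1,8); WM=8
i=4 t=13 v=8: → [13,17); WM=12
i=5 t=7 v=2: DROP (t<12-4); WM=12
i=6 t=11 v=8: → [9,17); WM=12
i=7 t=5 v=7: DROP (t<12-4); WM=12
i=8 t=17 v=2: → [17,21); WM=16
i=9 t=17 v=2: → [17,21); WM=16
i=10 t=17 v=6: → [17,21); WM=16
i=11 t=9 v=1: DROP (t<16-4); WM=16
i=12 t=18 v=2: → [17,22); WM=17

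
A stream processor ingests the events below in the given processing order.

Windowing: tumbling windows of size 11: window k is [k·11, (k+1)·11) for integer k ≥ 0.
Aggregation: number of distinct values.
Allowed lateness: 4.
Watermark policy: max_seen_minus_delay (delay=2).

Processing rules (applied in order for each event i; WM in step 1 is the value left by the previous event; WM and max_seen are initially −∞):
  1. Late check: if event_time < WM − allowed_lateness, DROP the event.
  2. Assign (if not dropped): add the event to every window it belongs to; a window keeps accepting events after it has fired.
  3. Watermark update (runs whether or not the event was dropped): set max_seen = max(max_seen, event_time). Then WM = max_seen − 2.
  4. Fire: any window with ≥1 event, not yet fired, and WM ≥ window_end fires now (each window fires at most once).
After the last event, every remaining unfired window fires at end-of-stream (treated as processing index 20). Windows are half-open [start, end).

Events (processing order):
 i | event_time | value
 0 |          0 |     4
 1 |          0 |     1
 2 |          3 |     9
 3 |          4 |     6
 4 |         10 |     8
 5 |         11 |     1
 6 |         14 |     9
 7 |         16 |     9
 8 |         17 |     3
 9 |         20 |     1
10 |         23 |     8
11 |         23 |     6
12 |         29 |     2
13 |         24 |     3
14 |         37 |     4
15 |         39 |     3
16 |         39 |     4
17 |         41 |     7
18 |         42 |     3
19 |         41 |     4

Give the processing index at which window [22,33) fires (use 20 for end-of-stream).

14

i=0 t=0 v=4: → [0,11); WM=-2
i=1 t=0 v=1: → [0,11); WM=-2
i=2 t=3 v=9: → [0,11); WM=1
i=3 t=4 v=6: → [0,11); WM=2
i=4 t=10 v=8: → [0,11); WM=8
i=5 t=11 v=1: → [11,22); WM=9
i=6 t=14 v=9: → [11,22); WM=12; [0,11) fires=5
i=7 t=16 v=9: → [11,22); WM=14
i=8 t=17 v=3: → [11,22); WM=15
i=9 t=20 v=1: → [11,22); WM=18
i=10 t=23 v=8: → [22,33); WM=21
i=11 t=23 v=6: → [22,33); WM=21
i=12 t=29 v=2: → [22,33); WM=27; [11,22) fires=3
i=13 t=24 v=3: → [22,33); WM=27
i=14 t=37 v=4: → [33,44); WM=35; [22,33) fires=4
i=15 t=39 v=3: → [33,44); WM=37
i=16 t=39 v=4: → [33,44); WM=37
i=17 t=41 v=7: → [33,44); WM=39
i=18 t=42 v=3: → [33,44); WM=40
i=19 t=41 v=4: → [33,44); WM=40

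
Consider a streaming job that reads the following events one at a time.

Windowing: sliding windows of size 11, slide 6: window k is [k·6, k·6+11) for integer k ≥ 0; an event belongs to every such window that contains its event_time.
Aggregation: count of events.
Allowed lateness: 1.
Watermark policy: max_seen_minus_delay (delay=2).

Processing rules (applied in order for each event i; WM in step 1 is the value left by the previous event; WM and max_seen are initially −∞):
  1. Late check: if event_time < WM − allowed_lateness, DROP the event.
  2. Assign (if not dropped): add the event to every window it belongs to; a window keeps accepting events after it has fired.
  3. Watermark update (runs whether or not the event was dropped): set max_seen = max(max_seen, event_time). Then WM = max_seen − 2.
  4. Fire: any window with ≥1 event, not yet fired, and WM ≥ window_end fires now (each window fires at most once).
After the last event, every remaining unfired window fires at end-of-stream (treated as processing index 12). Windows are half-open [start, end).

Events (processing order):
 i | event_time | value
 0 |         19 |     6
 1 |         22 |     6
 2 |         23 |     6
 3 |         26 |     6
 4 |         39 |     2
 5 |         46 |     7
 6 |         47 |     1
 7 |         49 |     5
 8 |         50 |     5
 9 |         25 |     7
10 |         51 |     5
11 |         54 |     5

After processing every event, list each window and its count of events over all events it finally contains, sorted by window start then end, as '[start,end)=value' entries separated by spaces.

[12,23)=2 [18,29)=4 [24,35)=1 [30,41)=1 [36,47)=2 [42,53)=5 [48,59)=4 [54,65)=1

i=0 t=19 v=6: → [18,29),[12,23); WM=17
i=1 t=22 v=6: → [18,29),[12,23); WM=20
i=2 t=23 v=6: → [18,29); WM=21
i=3 t=26 v=6: → [24,35),[18,29); WM=24; [12,23) fires=2
i=4 t=39 v=2: → [36,47),[30,41); WM=37; [18,29) fires=4 [24,35) fires=1
i=5 t=46 v=7: → [42,53),[36,47); WM=44; [30,41) fires=1
i=6 t=47 v=1: → [42,53); WM=45
i=7 t=49 v=5: → [48,59),[42,53); WM=47; [36,47) fires=2
i=8 t=50 v=5: → [48,59),[42,53); WM=48
i=9 t=25 v=7: DROP (t<48-1); WM=48
i=10 t=51 v=5: → [48,59),[42,53); WM=49
i=11 t=54 v=5: → [54,65),[48,59); WM=52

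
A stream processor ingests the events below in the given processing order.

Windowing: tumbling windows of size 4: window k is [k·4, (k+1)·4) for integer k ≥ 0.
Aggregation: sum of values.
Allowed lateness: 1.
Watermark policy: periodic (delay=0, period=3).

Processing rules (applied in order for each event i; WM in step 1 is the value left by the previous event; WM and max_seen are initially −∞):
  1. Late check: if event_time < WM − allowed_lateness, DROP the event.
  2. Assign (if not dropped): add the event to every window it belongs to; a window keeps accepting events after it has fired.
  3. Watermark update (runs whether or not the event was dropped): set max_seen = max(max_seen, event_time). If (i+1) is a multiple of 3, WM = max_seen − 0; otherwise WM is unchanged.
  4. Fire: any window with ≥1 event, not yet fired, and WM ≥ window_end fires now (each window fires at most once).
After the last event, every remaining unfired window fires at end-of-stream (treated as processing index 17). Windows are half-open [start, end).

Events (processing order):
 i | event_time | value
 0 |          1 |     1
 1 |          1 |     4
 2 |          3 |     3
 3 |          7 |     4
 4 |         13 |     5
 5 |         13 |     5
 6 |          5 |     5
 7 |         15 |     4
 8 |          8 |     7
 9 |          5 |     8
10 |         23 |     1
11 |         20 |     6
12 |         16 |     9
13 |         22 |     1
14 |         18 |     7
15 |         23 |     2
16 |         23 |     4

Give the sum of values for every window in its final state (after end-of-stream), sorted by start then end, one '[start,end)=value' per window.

i=0 t=1 v=1: → [0,4); WM=−∞
i=1 t=1 v=4: → [0,4); WM=−∞
i=2 t=3 v=3: → [0,4); WM=3
i=3 t=7 v=4: → [4,8); WM=3
i=4 t=13 v=5: → [12,16); WM=3
i=5 t=13 v=5: → [12,16); WM=13; [0,4) fires=8 [4,8) fires=4
i=6 t=5 v=5: DROP (t<13-1); WM=13
i=7 t=15 v=4: → [12,16); WM=13
i=8 t=8 v=7: DROP (t<13-1); WM=15
i=9 t=5 v=8: DROP (t<15-1); WM=15
i=10 t=23 v=1: → [20,24); WM=15
i=11 t=20 v=6: → [20,24); WM=23; [12,16) fires=14
i=12 t=16 v=9: DROP (t<23-1); WM=23
i=13 t=22 v=1: → [20,24); WM=23
i=14 t=18 v=7: DROP (t<23-1); WM=23
i=15 t=23 v=2: → [20,24); WM=23
i=16 t=23 v=4: → [20,24); WM=23

[0,4)=8 [4,8)=4 [12,16)=14 [20,24)=14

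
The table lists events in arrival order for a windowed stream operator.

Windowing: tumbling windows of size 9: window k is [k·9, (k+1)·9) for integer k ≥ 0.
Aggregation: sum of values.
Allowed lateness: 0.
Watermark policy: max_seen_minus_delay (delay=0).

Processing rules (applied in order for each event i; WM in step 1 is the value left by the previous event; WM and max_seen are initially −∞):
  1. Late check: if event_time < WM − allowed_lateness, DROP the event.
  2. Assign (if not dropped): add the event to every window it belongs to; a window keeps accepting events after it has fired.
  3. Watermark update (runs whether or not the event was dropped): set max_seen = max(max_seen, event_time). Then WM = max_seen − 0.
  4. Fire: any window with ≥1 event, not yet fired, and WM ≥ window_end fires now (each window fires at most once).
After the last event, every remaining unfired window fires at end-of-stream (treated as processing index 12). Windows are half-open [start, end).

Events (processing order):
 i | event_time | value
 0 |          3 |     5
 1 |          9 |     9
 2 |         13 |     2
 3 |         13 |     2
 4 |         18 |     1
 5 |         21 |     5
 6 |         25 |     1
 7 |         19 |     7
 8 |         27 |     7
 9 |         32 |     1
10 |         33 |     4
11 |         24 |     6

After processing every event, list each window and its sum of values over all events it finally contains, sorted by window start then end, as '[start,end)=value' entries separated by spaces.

[0,9)=5 [9,18)=13 [18,27)=7 [27,36)=12

i=0 t=3 v=5: → [0,9); WM=3
i=1 t=9 v=9: → [9,18); WM=9; [0,9) fires=5
i=2 t=13 v=2: → [9,18); WM=13
i=3 t=13 v=2: → [9,18); WM=13
i=4 t=18 v=1: → [18,27); WM=18; [9,18) fires=13
i=5 t=21 v=5: → [18,27); WM=21
i=6 t=25 v=1: → [18,27); WM=25
i=7 t=19 v=7: DROP (t<25-0); WM=25
i=8 t=27 v=7: → [27,36); WM=27; [18,27) fires=7
i=9 t=32 v=1: → [27,36); WM=32
i=10 t=33 v=4: → [27,36); WM=33
i=11 t=24 v=6: DROP (t<33-0); WM=33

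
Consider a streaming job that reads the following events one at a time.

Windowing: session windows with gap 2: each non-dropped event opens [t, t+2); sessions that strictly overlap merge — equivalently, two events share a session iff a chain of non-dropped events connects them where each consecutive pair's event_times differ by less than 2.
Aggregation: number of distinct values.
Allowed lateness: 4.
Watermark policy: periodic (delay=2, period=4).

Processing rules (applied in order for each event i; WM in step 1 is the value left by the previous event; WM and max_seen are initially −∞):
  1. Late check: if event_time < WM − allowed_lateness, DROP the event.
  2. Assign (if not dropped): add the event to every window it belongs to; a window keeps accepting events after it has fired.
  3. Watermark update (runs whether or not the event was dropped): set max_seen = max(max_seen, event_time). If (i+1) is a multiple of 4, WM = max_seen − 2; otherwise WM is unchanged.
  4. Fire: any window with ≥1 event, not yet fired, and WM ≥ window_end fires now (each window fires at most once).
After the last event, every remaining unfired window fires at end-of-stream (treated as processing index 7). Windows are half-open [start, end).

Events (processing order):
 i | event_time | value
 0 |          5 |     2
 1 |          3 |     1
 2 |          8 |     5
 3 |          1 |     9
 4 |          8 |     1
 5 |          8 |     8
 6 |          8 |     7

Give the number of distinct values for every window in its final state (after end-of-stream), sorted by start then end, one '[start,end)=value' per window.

[1,3)=1 [3,5)=1 [5,7)=1 [8,10)=4

i=0 t=5 v=2: → [5,7); WM=−∞
i=1 t=3 v=1: → [3,5); WM=−∞
i=2 t=8 v=5: → [8,10); WM=−∞
i=3 t=1 v=9: → [1,3); WM=6
i=4 t=8 v=1: → [8,10); WM=6
i=5 t=8 v=8: → [8,10); WM=6
i=6 t=8 v=7: → [8,10); WM=6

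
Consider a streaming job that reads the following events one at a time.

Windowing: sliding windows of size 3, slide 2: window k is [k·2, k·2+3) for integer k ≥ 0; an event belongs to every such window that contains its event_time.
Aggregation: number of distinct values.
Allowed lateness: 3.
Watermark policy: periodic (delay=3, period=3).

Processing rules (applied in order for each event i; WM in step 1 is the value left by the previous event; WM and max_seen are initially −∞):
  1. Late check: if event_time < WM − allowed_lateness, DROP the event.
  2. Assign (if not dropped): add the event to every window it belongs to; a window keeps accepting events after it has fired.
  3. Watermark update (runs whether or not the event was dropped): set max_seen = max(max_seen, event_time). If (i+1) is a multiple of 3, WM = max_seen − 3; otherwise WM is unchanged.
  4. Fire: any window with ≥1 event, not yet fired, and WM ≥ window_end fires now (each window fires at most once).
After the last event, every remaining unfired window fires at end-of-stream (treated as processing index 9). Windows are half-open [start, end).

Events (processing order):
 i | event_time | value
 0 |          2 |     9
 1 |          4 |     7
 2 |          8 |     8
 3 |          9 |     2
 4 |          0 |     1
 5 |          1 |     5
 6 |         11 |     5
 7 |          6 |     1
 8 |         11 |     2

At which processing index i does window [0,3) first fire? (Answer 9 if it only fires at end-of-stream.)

2

i=0 t=2 v=9: → [2,5),[0,3); WM=−∞
i=1 t=4 v=7: → [4,7),[2,5); WM=−∞
i=2 t=8 v=8: → [8,11),[6,9); WM=5; [0,3) fires=1 [2,5) fires=2
i=3 t=9 v=2: → [8,11); WM=5
i=4 t=0 v=1: DROP (t<5-3); WM=5
i=5 t=1 v=5: DROP (t<5-3); WM=6
i=6 t=11 v=5: → [10,13); WM=6
i=7 t=6 v=1: → [6,9),[4,7); WM=6
i=8 t=11 v=2: → [10,13); WM=8; [4,7) fires=2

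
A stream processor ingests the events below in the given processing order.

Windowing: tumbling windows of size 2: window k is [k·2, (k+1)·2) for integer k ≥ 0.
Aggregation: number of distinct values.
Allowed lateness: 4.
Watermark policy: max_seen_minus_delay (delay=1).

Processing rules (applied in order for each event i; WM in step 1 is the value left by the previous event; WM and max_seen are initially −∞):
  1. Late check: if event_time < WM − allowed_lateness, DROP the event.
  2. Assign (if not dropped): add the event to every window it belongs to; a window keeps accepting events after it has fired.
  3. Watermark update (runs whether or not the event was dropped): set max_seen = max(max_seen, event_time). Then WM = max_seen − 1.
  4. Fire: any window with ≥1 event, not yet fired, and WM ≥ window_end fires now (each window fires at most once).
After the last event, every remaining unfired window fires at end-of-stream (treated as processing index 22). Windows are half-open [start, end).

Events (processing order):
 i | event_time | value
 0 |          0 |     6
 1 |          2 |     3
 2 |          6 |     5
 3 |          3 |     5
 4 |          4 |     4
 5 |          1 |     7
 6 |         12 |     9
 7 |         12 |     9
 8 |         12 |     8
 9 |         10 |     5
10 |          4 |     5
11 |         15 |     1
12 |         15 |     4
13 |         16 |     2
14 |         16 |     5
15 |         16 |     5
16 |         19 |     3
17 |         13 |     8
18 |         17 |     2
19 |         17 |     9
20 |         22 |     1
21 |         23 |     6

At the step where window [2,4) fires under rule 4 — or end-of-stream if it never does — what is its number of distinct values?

i=0 t=0 v=6: → [0,2); WM=-1
i=1 t=2 v=3: → [2,4); WM=1
i=2 t=6 v=5: → [6,8); WM=5; [0,2) fires=1 [2,4) fires=1
i=3 t=3 v=5: → [2,4); WM=5
i=4 t=4 v=4: → [4,6); WM=5
i=5 t=1 v=7: → [0,2); WM=5
i=6 t=12 v=9: → [12,14); WM=11; [4,6) fires=1 [6,8) fires=1
i=7 t=12 v=9: → [12,14); WM=11
i=8 t=12 v=8: → [12,14); WM=11
i=9 t=10 v=5: → [10,12); WM=11
i=10 t=4 v=5: DROP (t<11-4); WM=11
i=11 t=15 v=1: → [14,16); WM=14; [10,12) fires=1 [12,14) fires=2
i=12 t=15 v=4: → [14,16); WM=14
i=13 t=16 v=2: → [16,18); WM=15
i=14 t=16 v=5: → [16,18); WM=15
i=15 t=16 v=5: → [16,18); WM=15
i=16 t=19 v=3: → [18,20); WM=18; [14,16) fires=2 [16,18) fires=2
i=17 t=13 v=8: DROP (t<18-4); WM=18
i=18 t=17 v=2: → [16,18); WM=18
i=19 t=17 v=9: → [16,18); WM=18
i=20 t=22 v=1: → [22,24); WM=21; [18,20) fires=1
i=21 t=23 v=6: → [22,24); WM=22

1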